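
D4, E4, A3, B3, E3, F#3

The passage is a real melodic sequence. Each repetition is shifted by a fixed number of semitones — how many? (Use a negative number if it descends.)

The 2-note cells begin on D4, A3, E3 — each down a 4th from the last.
D4 to A3 spans -5 semitones.

-5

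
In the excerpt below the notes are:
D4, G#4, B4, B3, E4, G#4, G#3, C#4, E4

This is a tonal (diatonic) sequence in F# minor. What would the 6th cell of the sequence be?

A2 D3 F#3

Taking 3-note groups, the heads are D4, B3, G#3: the pattern moves down a 3rd.
Carrying on: E3 → C#3 → A2.
Statement 6 starts on A2 and keeps the same diatonic contour: A2 D3 F#3.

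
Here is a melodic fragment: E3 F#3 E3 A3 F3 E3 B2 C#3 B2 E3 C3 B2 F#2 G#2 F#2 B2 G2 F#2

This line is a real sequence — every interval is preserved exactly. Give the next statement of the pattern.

Unit = 6 notes; the statements start on E3, B2, F#2, moving down a 4th each time.
From C#2 the exact shape gives C#2 D#2 C#2 F#2 D2 C#2.

C#2 D#2 C#2 F#2 D2 C#2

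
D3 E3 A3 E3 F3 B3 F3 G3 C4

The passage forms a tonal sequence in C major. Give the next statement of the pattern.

G3 A3 D4

Taking 3-note groups, the heads are D3, E3, F3: the pattern moves up a 2nd.
So cell 4 is G3 A3 D4.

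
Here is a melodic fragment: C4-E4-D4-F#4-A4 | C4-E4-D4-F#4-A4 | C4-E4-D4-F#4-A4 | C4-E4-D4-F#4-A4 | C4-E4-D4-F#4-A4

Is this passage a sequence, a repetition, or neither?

Each 5-note cell is identical (C4 E4 D4 F#4 A4), restated at the same pitch.

repetition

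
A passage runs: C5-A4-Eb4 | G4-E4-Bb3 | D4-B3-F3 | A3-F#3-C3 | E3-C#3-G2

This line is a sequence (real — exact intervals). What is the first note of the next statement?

Taking 3-note groups, the heads are C5, G4, D4, A3, E3: the pattern moves down a 4th.
The next head, down a 4th from E3, is B2.

B2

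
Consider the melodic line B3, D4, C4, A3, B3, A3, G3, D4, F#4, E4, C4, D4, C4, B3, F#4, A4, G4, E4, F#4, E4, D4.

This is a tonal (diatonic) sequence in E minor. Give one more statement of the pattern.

The 7-note cells begin on B3, D4, F#4 — each up a 3rd from the last.
From A4 the diatonic shape gives A4 C5 B4 G4 A4 G4 F#4.

A4 C5 B4 G4 A4 G4 F#4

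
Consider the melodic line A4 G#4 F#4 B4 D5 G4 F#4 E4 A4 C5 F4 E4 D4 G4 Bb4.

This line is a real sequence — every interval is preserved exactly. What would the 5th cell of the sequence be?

The 5-note cells begin on A4, G4, F4 — each down a 2nd from the last.
Continuing the starts: Eb4 → Db4.
From Db4 the exact shape gives Db4 C4 Bb3 Eb4 Gb4.

Db4 C4 Bb3 Eb4 Gb4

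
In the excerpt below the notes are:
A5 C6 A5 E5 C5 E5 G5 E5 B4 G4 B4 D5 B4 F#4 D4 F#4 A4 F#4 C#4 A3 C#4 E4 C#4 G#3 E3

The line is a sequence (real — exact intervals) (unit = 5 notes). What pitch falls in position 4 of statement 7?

The unit is 5 notes. Position-4 pitches of the 5 shown cells: E5, B4, F#4, C#4, G#3.
Each moves down a 4th. Continuing: D#3 → A#2.

A#2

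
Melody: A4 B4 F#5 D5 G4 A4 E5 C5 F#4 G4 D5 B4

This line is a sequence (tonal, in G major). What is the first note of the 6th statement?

The 4-note cells begin on A4, G4, F#4 — each down a 2nd from the last.
Extending the heads down a 2nd: E4 → D4 → C4.

C4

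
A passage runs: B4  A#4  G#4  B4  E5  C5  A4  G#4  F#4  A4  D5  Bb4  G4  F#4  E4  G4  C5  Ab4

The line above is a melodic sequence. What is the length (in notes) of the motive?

18 notes total. Splitting into 3 groups of 6:
B4 A#4 G#4 B4 E5 C5 | A4 G#4 F#4 A4 D5 Bb4 | G4 F#4 E4 G4 C5 Ab4
Every group is a transposition down a 2nd of the one before; no shorter unit works.

6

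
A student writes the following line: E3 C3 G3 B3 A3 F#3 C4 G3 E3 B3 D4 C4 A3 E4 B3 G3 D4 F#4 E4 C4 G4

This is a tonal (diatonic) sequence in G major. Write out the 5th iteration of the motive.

The 7-note cells begin on E3, G3, B3 — each up a 3rd from the last.
Carrying on: D4 → F#4.
So cell 5 is F#4 D4 A4 C5 B4 G4 D5.

F#4 D4 A4 C5 B4 G4 D5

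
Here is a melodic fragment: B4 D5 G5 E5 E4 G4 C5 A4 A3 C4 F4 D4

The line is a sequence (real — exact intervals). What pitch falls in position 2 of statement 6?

With 4-note cells, note 2 of each statement runs D5, G4, C4.
Each moves down a 5th. Continuing: F3 → Bb2 → Eb2.

Eb2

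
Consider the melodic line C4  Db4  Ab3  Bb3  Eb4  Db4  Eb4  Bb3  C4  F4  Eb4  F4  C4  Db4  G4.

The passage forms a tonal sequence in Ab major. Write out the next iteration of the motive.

F4 G4 Db4 Eb4 Ab4

Taking 5-note groups, the heads are C4, Db4, Eb4: the pattern moves up a 2nd.
Statement 4 starts on F4 and keeps the same diatonic contour: F4 G4 Db4 Eb4 Ab4.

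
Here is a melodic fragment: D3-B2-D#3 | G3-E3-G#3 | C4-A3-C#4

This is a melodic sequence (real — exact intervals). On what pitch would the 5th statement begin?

Taking 3-note groups, the heads are D3, G3, C4: the pattern moves up a 4th.
Continuing: F4 → Bb4. Statement 5 starts on Bb4.

Bb4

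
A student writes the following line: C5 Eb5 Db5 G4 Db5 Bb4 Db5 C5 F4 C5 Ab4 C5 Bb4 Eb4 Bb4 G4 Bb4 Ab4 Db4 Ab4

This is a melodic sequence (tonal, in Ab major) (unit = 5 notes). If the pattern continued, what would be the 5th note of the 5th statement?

Grouping in 5s, the 5th note of each cell is Db5, C5, Bb4, Ab4.
From Ab4, down a 2nd gives G4.

G4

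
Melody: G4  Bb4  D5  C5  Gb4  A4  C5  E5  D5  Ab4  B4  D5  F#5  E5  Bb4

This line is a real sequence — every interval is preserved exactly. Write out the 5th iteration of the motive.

D#5 F#5 A#5 G#5 D5

With a 5-note motive the entries are G4, A4, B4, each up a 2nd from the previous.
Continuing the starts: C#5 → D#5.
From D#5 the exact shape gives D#5 F#5 A#5 G#5 D5.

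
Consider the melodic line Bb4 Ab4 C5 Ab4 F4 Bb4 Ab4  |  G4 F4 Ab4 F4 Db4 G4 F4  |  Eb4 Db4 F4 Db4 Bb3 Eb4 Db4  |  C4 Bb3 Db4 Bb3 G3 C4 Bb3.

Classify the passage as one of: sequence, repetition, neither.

Each 7-note cell is the previous one transposed down a 3rd.

sequence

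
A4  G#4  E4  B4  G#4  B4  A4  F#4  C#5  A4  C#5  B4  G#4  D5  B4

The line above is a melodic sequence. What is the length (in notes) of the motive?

There are 15 notes; a 5-note unit gives 3 cells:
A4 G#4 E4 B4 G#4 | B4 A4 F#4 C#5 A4 | C#5 B4 G#4 D5 B4
That's a consistent up a 2nd shift per cell, and no other grouping gives one.

5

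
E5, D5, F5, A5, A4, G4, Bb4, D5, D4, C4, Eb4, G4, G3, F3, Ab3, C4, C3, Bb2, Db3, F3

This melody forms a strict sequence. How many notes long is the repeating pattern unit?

There are 20 notes; a 4-note unit gives 5 cells:
E5 D5 F5 A5 | A4 G4 Bb4 D5 | D4 C4 Eb4 G4 | G3 F3 Ab3 C4 | C3 Bb2 Db3 F3
Each cell is the previous one down a 5th — so the unit is 4 notes.

4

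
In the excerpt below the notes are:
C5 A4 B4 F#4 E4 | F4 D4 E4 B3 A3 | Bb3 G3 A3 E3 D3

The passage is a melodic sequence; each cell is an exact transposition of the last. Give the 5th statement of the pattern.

Ab2 F2 G2 D2 C2

Unit = 5 notes; the statements start on C5, F4, Bb3, moving down a 5th each time.
Extending down a 5th: Eb3 → Ab2.
So cell 5 is Ab2 F2 G2 D2 C2.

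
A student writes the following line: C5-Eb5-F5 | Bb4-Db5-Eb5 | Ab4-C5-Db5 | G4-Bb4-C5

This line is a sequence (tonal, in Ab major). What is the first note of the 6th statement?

Eb4

With a 3-note motive the entries are C5, Bb4, Ab4, G4, each down a 2nd from the previous.
Continuing: F4 → Eb4. Statement 6 starts on Eb4.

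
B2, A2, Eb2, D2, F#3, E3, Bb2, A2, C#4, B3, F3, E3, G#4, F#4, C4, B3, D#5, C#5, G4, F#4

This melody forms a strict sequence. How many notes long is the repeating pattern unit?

4

20 notes total. Splitting into 5 groups of 4:
B2 A2 Eb2 D2 | F#3 E3 Bb2 A2 | C#4 B3 F3 E3 | G#4 F#4 C4 B3 | D#5 C#5 G4 F#4
Each cell is the previous one up a 5th — so the unit is 4 notes.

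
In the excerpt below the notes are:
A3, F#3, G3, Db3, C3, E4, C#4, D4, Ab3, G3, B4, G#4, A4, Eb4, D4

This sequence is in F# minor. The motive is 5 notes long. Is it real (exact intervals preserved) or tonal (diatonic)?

real

Each cell has the same semitone pattern (-3, 1, -6, -1) — intervals are preserved exactly.
And G3 lies outside F# minor, so the sequence is real rather than tonal.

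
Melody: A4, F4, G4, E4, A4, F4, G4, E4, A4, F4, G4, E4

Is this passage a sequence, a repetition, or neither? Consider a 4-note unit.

Each 4-note cell is identical (A4 F4 G4 E4), restated at the same pitch.

repetition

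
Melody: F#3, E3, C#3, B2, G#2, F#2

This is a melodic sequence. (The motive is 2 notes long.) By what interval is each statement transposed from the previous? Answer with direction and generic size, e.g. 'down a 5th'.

down a 4th

The 2-note cells begin on F#3, C#3, G#2 — each down a 4th from the last.
F#3 to C#3 is down a 4th.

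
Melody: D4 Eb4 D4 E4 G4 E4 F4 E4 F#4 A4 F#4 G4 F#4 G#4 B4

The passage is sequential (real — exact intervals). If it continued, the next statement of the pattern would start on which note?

Unit = 5 notes; the statements start on D4, E4, F#4, moving up a 2nd each time.
One more step up a 2nd gives G#4.

G#4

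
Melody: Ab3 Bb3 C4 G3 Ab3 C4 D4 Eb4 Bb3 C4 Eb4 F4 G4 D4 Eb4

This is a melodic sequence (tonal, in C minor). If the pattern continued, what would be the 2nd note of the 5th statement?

C5

Grouping in 5s, the 2nd note of each cell is Bb3, D4, F4.
Carrying that up a 3rd forward: Ab4 → C5.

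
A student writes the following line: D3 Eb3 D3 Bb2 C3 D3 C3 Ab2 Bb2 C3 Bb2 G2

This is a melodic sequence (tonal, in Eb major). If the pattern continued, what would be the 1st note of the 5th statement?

With 4-note cells, note 1 of each statement runs D3, C3, Bb2.
Extending down a 2nd: Ab2 → G2.

G2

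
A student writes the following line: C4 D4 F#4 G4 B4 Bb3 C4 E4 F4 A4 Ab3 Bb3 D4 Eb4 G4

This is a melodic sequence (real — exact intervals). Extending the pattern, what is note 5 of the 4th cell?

F4

With 5-note cells, note 5 of each statement runs B4, A4, G4.
One more down a 2nd gives F4.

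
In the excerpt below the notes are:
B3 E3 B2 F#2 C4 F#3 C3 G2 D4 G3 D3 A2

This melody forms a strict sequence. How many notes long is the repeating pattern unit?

4

12 notes total. Splitting into 3 groups of 4:
B3 E3 B2 F#2 | C4 F#3 C3 G2 | D4 G3 D3 A2
Each cell is the previous one up a 2nd — so the unit is 4 notes.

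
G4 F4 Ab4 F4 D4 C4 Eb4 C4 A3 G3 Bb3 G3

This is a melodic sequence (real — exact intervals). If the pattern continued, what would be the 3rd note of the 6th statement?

Grouping in 4s, the 3rd note of each cell is Ab4, Eb4, Bb3.
Carrying that down a 4th forward: F3 → C3 → G2.

G2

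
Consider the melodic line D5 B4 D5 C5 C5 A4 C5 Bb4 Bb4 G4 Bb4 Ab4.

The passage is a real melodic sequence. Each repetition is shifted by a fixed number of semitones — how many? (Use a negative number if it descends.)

Taking 4-note groups, the heads are D5, C5, Bb4: the pattern moves down a 2nd.
D5→C5 is 72 − 74 = -2 semitones.

-2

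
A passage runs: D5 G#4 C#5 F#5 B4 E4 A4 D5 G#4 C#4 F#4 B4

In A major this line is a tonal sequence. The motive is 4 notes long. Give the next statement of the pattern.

Taking 4-note groups, the heads are D5, B4, G#4: the pattern moves down a 3rd.
From E4 the diatonic shape gives E4 A3 D4 G#4.

E4 A3 D4 G#4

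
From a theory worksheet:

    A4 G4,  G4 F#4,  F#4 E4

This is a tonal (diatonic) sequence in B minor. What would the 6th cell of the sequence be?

The 2-note cells begin on A4, G4, F#4 — each down a 2nd from the last.
Continuing the starts: E4 → D4 → C#4.
So cell 6 is C#4 B3.

C#4 B3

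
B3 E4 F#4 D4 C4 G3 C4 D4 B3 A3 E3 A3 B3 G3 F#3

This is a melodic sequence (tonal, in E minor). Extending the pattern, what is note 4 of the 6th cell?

Grouping in 5s, the 4th note of each cell is D4, B3, G3.
Extending down a 3rd: E3 → C3 → A2.

A2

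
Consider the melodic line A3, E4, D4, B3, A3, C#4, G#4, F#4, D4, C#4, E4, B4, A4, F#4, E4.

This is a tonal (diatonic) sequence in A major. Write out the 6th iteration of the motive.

The 5-note cells begin on A3, C#4, E4 — each up a 3rd from the last.
Continuing the starts: G#4 → B4 → D5.
From D5 the diatonic shape gives D5 A5 G#5 E5 D5.

D5 A5 G#5 E5 D5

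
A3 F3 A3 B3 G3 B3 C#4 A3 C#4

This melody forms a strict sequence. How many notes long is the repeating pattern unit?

There are 9 notes; a 3-note unit gives 3 cells:
A3 F3 A3 | B3 G3 B3 | C#4 A3 C#4
That's a consistent up a 2nd shift per cell, and no other grouping gives one.

3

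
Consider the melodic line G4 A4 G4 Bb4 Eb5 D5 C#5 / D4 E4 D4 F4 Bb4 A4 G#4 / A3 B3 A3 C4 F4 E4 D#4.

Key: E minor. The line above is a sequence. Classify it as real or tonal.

Each cell has the same semitone pattern (2, -2, 3, 5, -1, -1) — intervals are preserved exactly.
And Bb4 lies outside E minor, so the sequence is real rather than tonal.

real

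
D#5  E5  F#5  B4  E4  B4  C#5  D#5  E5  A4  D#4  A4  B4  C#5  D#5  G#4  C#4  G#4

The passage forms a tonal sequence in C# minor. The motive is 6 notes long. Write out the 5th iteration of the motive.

Unit = 6 notes; the statements start on D#5, C#5, B4, moving down a 2nd each time.
Extending down a 2nd: A4 → G#4.
Statement 5 starts on G#4 and keeps the same diatonic contour: G#4 A4 B4 E4 A3 E4.

G#4 A4 B4 E4 A3 E4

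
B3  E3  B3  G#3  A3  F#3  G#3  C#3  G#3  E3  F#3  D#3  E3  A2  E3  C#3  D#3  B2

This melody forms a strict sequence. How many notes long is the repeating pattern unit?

6

There are 18 notes; a 6-note unit gives 3 cells:
B3 E3 B3 G#3 A3 F#3 | G#3 C#3 G#3 E3 F#3 D#3 | E3 A2 E3 C#3 D#3 B2
Each cell is the previous one down a 3rd — so the unit is 6 notes.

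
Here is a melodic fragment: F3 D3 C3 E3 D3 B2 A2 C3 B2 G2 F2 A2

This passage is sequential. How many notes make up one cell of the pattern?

4

12 notes total. Splitting into 3 groups of 4:
F3 D3 C3 E3 | D3 B2 A2 C3 | B2 G2 F2 A2
That's a consistent down a 3rd shift per cell, and no other grouping gives one.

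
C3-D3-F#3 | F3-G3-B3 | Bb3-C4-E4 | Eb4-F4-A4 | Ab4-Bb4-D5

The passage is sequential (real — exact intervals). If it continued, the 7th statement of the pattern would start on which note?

Gb5

With a 3-note motive the entries are C3, F3, Bb3, Eb4, Ab4, each up a 4th from the previous.
Extending the heads up a 4th: Db5 → Gb5.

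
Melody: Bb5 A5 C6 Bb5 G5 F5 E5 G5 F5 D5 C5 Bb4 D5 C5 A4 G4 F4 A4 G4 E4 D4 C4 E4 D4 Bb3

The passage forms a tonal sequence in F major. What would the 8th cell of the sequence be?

Bb2 A2 C3 Bb2 G2

The 5-note cells begin on Bb5, F5, C5, G4, D4 — each down a 4th from the last.
Continuing the starts: A3 → E3 → Bb2.
Statement 8 starts on Bb2 and keeps the same diatonic contour: Bb2 A2 C3 Bb2 G2.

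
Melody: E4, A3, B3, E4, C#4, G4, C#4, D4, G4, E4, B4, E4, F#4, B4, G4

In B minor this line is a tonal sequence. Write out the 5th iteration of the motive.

F#5 B4 C#5 F#5 D5

Unit = 5 notes; the statements start on E4, G4, B4, moving up a 3rd each time.
Extending up a 3rd: D5 → F#5.
Statement 5 starts on F#5 and keeps the same diatonic contour: F#5 B4 C#5 F#5 D5.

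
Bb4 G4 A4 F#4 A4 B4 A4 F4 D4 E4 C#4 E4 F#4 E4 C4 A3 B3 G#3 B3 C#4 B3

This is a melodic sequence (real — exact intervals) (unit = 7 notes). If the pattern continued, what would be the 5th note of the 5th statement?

Grouping in 7s, the 5th note of each cell is A4, E4, B3.
Each moves down a 4th. Continuing: F#3 → C#3.

C#3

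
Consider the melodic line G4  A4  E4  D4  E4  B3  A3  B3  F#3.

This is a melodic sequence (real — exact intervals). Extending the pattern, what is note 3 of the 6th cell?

Grouping in 3s, the 3rd note of each cell is E4, B3, F#3.
Extending down a 4th: C#3 → G#2 → D#2.

D#2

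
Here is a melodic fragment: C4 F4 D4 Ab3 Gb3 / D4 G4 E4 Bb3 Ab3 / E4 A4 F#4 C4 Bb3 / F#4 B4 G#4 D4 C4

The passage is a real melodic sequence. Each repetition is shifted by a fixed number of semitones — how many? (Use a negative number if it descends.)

2

Taking 5-note groups, the heads are C4, D4, E4, F#4: the pattern moves up a 2nd.
Counting half-steps from C4 to D4: 2.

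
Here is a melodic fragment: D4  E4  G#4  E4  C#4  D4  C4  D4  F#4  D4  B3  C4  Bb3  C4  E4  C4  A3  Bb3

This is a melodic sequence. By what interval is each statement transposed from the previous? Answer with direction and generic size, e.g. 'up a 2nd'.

down a 2nd

With a 6-note motive the entries are D4, C4, Bb3, each down a 2nd from the previous.
From D4 to C4: down a 2nd.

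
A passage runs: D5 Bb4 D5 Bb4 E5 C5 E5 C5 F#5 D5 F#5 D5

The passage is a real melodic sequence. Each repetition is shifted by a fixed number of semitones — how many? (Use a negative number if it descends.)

The 4-note cells begin on D5, E5, F#5 — each up a 2nd from the last.
D5→E5 is 76 − 74 = 2 semitones.

2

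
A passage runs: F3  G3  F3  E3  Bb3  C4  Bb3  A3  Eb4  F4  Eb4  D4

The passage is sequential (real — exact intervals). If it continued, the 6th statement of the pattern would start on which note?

The 4-note cells begin on F3, Bb3, Eb4 — each up a 4th from the last.
Extending the heads up a 4th: Ab4 → Db5 → Gb5.

Gb5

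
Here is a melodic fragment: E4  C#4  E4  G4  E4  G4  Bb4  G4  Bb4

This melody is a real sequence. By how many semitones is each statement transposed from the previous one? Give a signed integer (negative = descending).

3

Unit = 3 notes; the statements start on E4, G4, Bb4, moving up a 3rd each time.
E4→G4 is 67 − 64 = 3 semitones.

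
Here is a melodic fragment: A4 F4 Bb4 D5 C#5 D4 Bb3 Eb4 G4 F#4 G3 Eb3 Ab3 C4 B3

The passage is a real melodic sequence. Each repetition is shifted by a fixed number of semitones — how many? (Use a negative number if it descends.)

-7

With a 5-note motive the entries are A4, D4, G3, each down a 5th from the previous.
Counting half-steps from A4 to D4: -7.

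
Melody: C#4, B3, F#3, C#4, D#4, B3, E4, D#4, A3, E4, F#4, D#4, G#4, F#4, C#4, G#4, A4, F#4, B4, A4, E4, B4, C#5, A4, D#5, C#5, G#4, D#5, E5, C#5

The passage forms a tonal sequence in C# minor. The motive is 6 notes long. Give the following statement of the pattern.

Unit = 6 notes; the statements start on C#4, E4, G#4, B4, D#5, moving up a 3rd each time.
So cell 6 is F#5 E5 B4 F#5 G#5 E5.

F#5 E5 B4 F#5 G#5 E5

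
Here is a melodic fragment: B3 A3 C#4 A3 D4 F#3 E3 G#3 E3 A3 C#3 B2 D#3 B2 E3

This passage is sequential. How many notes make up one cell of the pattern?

15 notes total. Splitting into 3 groups of 5:
B3 A3 C#4 A3 D4 | F#3 E3 G#3 E3 A3 | C#3 B2 D#3 B2 E3
Each cell is the previous one down a 4th — so the unit is 5 notes.

5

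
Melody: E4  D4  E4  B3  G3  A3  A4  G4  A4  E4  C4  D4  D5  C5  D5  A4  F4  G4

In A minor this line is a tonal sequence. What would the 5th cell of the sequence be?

C6 B5 C6 G5 E5 F5

With a 6-note motive the entries are E4, A4, D5, each up a 4th from the previous.
Extending up a 4th: G5 → C6.
From C6 the diatonic shape gives C6 B5 C6 G5 E5 F5.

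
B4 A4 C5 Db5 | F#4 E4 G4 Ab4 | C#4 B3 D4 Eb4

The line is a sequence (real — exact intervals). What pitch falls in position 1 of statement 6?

Grouping in 4s, the 1st note of each cell is B4, F#4, C#4.
Extending down a 4th: G#3 → D#3 → A#2.

A#2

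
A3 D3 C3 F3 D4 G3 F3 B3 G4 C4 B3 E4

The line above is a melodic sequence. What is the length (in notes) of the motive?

Try groups of 4 (3 cells in 12 notes):
A3 D3 C3 F3 | D4 G3 F3 B3 | G4 C4 B3 E4
Each cell is the previous one up a 4th — so the unit is 4 notes.

4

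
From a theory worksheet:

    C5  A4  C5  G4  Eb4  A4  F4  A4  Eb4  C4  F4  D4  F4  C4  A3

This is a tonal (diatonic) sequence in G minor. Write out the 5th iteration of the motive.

Unit = 5 notes; the statements start on C5, A4, F4, moving down a 3rd each time.
Extending down a 3rd: D4 → Bb3.
So cell 5 is Bb3 G3 Bb3 F3 D3.

Bb3 G3 Bb3 F3 D3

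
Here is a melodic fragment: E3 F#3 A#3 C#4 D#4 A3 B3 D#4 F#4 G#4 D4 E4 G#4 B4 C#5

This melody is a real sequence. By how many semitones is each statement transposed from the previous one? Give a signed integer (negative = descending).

Taking 5-note groups, the heads are E3, A3, D4: the pattern moves up a 4th.
E3 to A3 spans +5 semitones.

5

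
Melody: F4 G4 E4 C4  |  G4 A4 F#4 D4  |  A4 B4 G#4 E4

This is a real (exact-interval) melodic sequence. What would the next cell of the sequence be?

B4 C#5 A#4 F#4

The 4-note cells begin on F4, G4, A4 — each up a 2nd from the last.
From B4 the exact shape gives B4 C#5 A#4 F#4.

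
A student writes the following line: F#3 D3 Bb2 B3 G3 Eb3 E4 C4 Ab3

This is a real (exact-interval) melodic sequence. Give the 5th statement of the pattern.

Unit = 3 notes; the statements start on F#3, B3, E4, moving up a 4th each time.
Continuing the starts: A4 → D5.
From D5 the exact shape gives D5 Bb4 Gb4.

D5 Bb4 Gb4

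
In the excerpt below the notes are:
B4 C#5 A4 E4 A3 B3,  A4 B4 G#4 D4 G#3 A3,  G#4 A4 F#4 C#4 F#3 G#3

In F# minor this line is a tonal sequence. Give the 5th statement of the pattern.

E4 F#4 D4 A3 D3 E3

Taking 6-note groups, the heads are B4, A4, G#4: the pattern moves down a 2nd.
Extending down a 2nd: F#4 → E4.
From E4 the diatonic shape gives E4 F#4 D4 A3 D3 E3.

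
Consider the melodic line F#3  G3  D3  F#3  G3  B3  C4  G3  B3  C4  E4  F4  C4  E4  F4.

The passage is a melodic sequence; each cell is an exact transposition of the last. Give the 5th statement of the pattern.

D5 Eb5 Bb4 D5 Eb5

With a 5-note motive the entries are F#3, B3, E4, each up a 4th from the previous.
Continuing the starts: A4 → D5.
Statement 5 starts on D5 and keeps the same exact contour: D5 Eb5 Bb4 D5 Eb5.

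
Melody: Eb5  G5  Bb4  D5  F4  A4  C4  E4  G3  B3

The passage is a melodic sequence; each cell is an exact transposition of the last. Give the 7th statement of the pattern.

A2 C#3

Unit = 2 notes; the statements start on Eb5, Bb4, F4, C4, G3, moving down a 4th each time.
Continuing the starts: D3 → A2.
So cell 7 is A2 C#3.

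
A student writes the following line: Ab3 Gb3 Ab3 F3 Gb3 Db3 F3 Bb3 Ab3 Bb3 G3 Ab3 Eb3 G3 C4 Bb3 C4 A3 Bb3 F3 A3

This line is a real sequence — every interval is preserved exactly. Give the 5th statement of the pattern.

With a 7-note motive the entries are Ab3, Bb3, C4, each up a 2nd from the previous.
Continuing the starts: D4 → E4.
So cell 5 is E4 D4 E4 C#4 D4 A3 C#4.

E4 D4 E4 C#4 D4 A3 C#4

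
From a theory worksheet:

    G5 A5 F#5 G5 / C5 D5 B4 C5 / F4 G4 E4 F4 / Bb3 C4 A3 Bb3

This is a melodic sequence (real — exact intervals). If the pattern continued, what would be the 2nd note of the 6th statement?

Grouping in 4s, the 2nd note of each cell is A5, D5, G4, C4.
Carrying that down a 5th forward: F3 → Bb2.

Bb2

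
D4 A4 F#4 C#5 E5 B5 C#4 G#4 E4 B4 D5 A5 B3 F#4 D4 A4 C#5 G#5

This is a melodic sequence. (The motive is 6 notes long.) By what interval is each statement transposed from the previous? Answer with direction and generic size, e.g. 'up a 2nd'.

down a 2nd

Taking 6-note groups, the heads are D4, C#4, B3: the pattern moves down a 2nd.
From D4 to C#4: down a 2nd.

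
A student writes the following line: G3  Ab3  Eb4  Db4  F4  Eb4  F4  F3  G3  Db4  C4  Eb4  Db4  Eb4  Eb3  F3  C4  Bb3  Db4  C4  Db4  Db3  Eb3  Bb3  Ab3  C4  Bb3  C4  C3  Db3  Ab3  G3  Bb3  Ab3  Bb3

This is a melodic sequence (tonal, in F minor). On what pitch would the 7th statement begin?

With a 7-note motive the entries are G3, F3, Eb3, Db3, C3, each down a 2nd from the previous.
Extending the heads down a 2nd: Bb2 → Ab2.

Ab2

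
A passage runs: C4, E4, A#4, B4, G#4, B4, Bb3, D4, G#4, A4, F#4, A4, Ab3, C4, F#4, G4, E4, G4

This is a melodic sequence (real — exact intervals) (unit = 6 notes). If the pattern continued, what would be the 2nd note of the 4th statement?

Bb3

With 6-note cells, note 2 of each statement runs E4, D4, C4.
Each moves down a 2nd; the next is Bb3.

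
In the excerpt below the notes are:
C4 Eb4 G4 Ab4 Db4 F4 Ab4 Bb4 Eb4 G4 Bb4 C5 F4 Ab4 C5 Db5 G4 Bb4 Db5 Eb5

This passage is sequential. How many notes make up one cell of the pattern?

Try groups of 4 (5 cells in 20 notes):
C4 Eb4 G4 Ab4 | Db4 F4 Ab4 Bb4 | Eb4 G4 Bb4 C5 | F4 Ab4 C5 Db5 | G4 Bb4 Db5 Eb5
Each cell is the previous one up a 2nd — so the unit is 4 notes.

4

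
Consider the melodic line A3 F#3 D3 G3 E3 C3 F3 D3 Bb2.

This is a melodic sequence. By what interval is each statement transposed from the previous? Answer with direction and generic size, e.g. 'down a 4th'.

Taking 3-note groups, the heads are A3, G3, F3: the pattern moves down a 2nd.
From A3 to G3: down a 2nd.

down a 2nd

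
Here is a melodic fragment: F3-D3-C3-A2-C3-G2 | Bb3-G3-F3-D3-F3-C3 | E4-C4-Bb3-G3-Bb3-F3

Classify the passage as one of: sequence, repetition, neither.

Each 6-note cell is the previous one transposed up a 4th.

sequence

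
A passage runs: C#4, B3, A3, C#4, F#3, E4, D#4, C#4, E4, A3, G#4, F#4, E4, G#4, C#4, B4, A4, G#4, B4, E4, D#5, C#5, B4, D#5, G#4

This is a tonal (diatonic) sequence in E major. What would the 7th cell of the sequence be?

A5 G#5 F#5 A5 D#5

The 5-note cells begin on C#4, E4, G#4, B4, D#5 — each up a 3rd from the last.
Continuing the starts: F#5 → A5.
So cell 7 is A5 G#5 F#5 A5 D#5.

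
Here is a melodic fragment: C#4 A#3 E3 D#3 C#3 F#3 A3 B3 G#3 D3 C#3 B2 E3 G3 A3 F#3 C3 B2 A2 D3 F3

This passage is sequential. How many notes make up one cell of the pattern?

Try groups of 7 (3 cells in 21 notes):
C#4 A#3 E3 D#3 C#3 F#3 A3 | B3 G#3 D3 C#3 B2 E3 G3 | A3 F#3 C3 B2 A2 D3 F3
Every group is a transposition down a 2nd of the one before; no shorter unit works.

7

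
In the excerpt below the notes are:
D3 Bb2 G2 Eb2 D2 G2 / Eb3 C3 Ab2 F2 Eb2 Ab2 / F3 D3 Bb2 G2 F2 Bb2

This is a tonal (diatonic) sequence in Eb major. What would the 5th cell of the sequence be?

Ab3 F3 D3 Bb2 Ab2 D3

Unit = 6 notes; the statements start on D3, Eb3, F3, moving up a 2nd each time.
Carrying on: G3 → Ab3.
From Ab3 the diatonic shape gives Ab3 F3 D3 Bb2 Ab2 D3.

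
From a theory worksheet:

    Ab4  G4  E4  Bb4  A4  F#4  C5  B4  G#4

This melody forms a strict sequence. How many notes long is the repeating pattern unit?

There are 9 notes; a 3-note unit gives 3 cells:
Ab4 G4 E4 | Bb4 A4 F#4 | C5 B4 G#4
That's a consistent up a 2nd shift per cell, and no other grouping gives one.

3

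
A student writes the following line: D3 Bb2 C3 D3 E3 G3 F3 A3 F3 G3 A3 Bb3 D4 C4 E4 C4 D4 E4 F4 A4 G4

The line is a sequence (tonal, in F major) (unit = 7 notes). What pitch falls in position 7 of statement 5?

A5

Grouping in 7s, the 7th note of each cell is F3, C4, G4.
Each moves up a 5th. Continuing: D5 → A5.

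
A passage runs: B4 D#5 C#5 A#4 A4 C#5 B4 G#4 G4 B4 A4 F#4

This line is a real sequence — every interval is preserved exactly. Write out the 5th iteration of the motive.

With a 4-note motive the entries are B4, A4, G4, each down a 2nd from the previous.
Continuing the starts: F4 → Eb4.
From Eb4 the exact shape gives Eb4 G4 F4 D4.

Eb4 G4 F4 D4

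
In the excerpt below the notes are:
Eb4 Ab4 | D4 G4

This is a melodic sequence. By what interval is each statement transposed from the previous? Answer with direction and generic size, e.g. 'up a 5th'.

down a 2nd

Taking 2-note groups, the heads are Eb4, D4: the pattern moves down a 2nd.
From Eb4 to D4: down a 2nd.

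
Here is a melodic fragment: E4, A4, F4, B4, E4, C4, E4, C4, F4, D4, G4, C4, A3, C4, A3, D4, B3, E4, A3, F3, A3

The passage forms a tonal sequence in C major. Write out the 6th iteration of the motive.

With a 7-note motive the entries are E4, C4, A3, each down a 3rd from the previous.
Carrying on: F3 → D3 → B2.
From B2 the diatonic shape gives B2 E3 C3 F3 B2 G2 B2.

B2 E3 C3 F3 B2 G2 B2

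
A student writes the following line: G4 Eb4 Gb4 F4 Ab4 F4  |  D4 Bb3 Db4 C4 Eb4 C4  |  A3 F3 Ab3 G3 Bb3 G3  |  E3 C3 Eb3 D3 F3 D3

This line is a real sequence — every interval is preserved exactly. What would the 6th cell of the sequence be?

F#2 D2 F2 E2 G2 E2

With a 6-note motive the entries are G4, D4, A3, E3, each down a 4th from the previous.
Continuing the starts: B2 → F#2.
So cell 6 is F#2 D2 F2 E2 G2 E2.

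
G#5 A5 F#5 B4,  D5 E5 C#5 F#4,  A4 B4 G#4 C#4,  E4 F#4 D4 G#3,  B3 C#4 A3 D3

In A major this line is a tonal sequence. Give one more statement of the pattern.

F#3 G#3 E3 A2

The 4-note cells begin on G#5, D5, A4, E4, B3 — each down a 4th from the last.
From F#3 the diatonic shape gives F#3 G#3 E3 A2.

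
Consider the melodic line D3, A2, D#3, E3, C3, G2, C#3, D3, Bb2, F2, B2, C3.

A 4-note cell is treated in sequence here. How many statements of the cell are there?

12 notes in groups of 4 gives 12/4 = 3 statements.
Starts: D3, C3, Bb2 — each down a 2nd.

3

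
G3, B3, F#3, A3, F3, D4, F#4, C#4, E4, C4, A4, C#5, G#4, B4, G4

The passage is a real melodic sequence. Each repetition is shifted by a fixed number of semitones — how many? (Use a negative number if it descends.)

Taking 5-note groups, the heads are G3, D4, A4: the pattern moves up a 5th.
G3→D4 is 62 − 55 = 7 semitones.

7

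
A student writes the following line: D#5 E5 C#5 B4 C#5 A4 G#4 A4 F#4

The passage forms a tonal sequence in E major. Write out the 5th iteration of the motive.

Taking 3-note groups, the heads are D#5, B4, G#4: the pattern moves down a 3rd.
Carrying on: E4 → C#4.
Statement 5 starts on C#4 and keeps the same diatonic contour: C#4 D#4 B3.

C#4 D#4 B3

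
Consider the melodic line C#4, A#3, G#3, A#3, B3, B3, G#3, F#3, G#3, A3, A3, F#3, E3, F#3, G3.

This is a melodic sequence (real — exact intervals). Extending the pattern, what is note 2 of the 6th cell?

The unit is 5 notes. Position-2 pitches of the 3 shown cells: A#3, G#3, F#3.
Each moves down a 2nd. Continuing: E3 → D3 → C3.

C3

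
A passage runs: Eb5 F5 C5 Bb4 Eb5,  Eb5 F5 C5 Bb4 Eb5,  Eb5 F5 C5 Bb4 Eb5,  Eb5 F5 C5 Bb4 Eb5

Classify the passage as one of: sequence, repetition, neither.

repetition

Each 5-note cell is identical (Eb5 F5 C5 Bb4 Eb5), restated at the same pitch.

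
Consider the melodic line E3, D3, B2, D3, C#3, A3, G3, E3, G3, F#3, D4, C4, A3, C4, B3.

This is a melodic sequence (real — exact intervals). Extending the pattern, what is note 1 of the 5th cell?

C5

With 5-note cells, note 1 of each statement runs E3, A3, D4.
Carrying that up a 4th forward: G4 → C5.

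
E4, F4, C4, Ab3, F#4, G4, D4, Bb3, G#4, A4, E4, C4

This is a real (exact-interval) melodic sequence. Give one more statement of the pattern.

A#4 B4 F#4 D4

With a 4-note motive the entries are E4, F#4, G#4, each up a 2nd from the previous.
From A#4 the exact shape gives A#4 B4 F#4 D4.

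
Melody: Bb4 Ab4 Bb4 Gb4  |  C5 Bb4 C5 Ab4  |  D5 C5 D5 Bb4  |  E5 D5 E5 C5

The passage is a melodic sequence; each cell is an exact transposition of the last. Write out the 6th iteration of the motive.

The 4-note cells begin on Bb4, C5, D5, E5 — each up a 2nd from the last.
Carrying on: F#5 → G#5.
So cell 6 is G#5 F#5 G#5 E5.

G#5 F#5 G#5 E5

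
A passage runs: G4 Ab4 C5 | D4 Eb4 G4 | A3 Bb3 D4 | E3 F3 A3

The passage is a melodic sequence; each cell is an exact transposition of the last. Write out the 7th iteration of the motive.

The 3-note cells begin on G4, D4, A3, E3 — each down a 4th from the last.
Continuing the starts: B2 → F#2 → C#2.
From C#2 the exact shape gives C#2 D2 F#2.

C#2 D2 F#2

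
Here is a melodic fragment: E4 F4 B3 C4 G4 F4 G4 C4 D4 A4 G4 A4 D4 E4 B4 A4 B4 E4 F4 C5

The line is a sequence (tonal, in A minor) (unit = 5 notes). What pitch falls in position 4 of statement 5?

G4

With 5-note cells, note 4 of each statement runs C4, D4, E4, F4.
One more up a 2nd gives G4.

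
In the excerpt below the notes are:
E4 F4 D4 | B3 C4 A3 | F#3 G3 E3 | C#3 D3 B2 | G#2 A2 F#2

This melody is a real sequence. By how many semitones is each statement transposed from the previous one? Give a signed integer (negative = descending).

-5

Taking 3-note groups, the heads are E4, B3, F#3, C#3, G#2: the pattern moves down a 4th.
E4→B3 is 59 − 64 = -5 semitones.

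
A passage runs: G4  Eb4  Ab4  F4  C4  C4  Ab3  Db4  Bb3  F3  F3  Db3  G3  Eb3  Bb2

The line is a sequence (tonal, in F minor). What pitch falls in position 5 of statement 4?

Eb2

The unit is 5 notes. Position-5 pitches of the 3 shown cells: C4, F3, Bb2.
One more down a 5th gives Eb2.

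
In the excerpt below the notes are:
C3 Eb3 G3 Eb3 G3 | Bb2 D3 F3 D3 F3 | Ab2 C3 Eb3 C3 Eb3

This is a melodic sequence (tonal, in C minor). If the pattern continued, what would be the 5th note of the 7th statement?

The unit is 5 notes. Position-5 pitches of the 3 shown cells: G3, F3, Eb3.
Extending down a 2nd: D3 → C3 → Bb2 → Ab2.

Ab2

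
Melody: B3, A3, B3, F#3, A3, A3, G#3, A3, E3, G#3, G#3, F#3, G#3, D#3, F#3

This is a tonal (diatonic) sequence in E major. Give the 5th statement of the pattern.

With a 5-note motive the entries are B3, A3, G#3, each down a 2nd from the previous.
Extending down a 2nd: F#3 → E3.
From E3 the diatonic shape gives E3 D#3 E3 B2 D#3.

E3 D#3 E3 B2 D#3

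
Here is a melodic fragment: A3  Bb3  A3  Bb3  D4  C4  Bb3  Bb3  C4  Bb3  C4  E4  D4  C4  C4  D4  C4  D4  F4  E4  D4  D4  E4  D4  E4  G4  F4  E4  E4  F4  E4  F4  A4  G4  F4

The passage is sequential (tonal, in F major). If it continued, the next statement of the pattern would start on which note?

The 7-note cells begin on A3, Bb3, C4, D4, E4 — each up a 2nd from the last.
One more step up a 2nd gives F4.

F4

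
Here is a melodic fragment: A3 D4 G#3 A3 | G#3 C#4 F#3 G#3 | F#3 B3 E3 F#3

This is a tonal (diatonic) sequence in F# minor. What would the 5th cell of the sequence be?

Taking 4-note groups, the heads are A3, G#3, F#3: the pattern moves down a 2nd.
Extending down a 2nd: E3 → D3.
So cell 5 is D3 G#3 C#3 D3.

D3 G#3 C#3 D3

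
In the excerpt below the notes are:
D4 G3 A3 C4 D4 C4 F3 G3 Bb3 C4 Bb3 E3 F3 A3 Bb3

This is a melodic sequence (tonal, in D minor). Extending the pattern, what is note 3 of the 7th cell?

Bb2

The unit is 5 notes. Position-3 pitches of the 3 shown cells: A3, G3, F3.
Carrying that down a 2nd forward: E3 → D3 → C3 → Bb2.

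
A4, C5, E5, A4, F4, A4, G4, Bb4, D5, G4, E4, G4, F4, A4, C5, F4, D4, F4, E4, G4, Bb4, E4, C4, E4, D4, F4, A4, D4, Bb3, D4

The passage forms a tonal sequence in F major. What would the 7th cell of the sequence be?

Bb3 D4 F4 Bb3 G3 Bb3

The 6-note cells begin on A4, G4, F4, E4, D4 — each down a 2nd from the last.
Extending down a 2nd: C4 → Bb3.
So cell 7 is Bb3 D4 F4 Bb3 G3 Bb3.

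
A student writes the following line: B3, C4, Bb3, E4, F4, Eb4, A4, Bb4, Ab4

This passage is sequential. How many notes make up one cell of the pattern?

3

9 notes total. Splitting into 3 groups of 3:
B3 C4 Bb3 | E4 F4 Eb4 | A4 Bb4 Ab4
Every group is a transposition up a 4th of the one before; no shorter unit works.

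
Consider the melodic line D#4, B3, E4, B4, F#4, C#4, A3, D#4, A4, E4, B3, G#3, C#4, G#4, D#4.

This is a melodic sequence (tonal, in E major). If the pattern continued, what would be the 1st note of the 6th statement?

The unit is 5 notes. Position-1 pitches of the 3 shown cells: D#4, C#4, B3.
Extending down a 2nd: A3 → G#3 → F#3.

F#3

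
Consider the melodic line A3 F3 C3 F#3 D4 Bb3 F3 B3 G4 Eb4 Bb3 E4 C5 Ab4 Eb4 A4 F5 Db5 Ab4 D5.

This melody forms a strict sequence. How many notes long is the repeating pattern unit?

4

20 notes total. Splitting into 5 groups of 4:
A3 F3 C3 F#3 | D4 Bb3 F3 B3 | G4 Eb4 Bb3 E4 | C5 Ab4 Eb4 A4 | F5 Db5 Ab4 D5
Each cell is the previous one up a 4th — so the unit is 4 notes.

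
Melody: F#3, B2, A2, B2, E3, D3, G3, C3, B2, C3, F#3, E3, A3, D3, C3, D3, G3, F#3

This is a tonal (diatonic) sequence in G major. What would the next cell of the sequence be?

With a 6-note motive the entries are F#3, G3, A3, each up a 2nd from the previous.
Statement 4 starts on B3 and keeps the same diatonic contour: B3 E3 D3 E3 A3 G3.

B3 E3 D3 E3 A3 G3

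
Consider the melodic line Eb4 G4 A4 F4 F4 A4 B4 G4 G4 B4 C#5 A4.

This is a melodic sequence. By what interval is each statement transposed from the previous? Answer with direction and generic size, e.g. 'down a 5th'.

Taking 4-note groups, the heads are Eb4, F4, G4: the pattern moves up a 2nd.
Eb4 to F4 is up a 2nd.

up a 2nd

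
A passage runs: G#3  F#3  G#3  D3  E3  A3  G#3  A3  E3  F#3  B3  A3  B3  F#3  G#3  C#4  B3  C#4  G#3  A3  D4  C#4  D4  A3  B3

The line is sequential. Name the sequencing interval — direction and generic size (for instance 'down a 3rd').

The 5-note cells begin on G#3, A3, B3, C#4, D4 — each up a 2nd from the last.
G#3 to A3 is up a 2nd.

up a 2nd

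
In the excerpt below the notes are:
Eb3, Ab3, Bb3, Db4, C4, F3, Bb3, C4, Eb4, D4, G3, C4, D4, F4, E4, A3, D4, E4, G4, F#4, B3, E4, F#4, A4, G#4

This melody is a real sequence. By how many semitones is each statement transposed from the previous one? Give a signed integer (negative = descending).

2

Unit = 5 notes; the statements start on Eb3, F3, G3, A3, B3, moving up a 2nd each time.
Counting half-steps from Eb3 to F3: 2.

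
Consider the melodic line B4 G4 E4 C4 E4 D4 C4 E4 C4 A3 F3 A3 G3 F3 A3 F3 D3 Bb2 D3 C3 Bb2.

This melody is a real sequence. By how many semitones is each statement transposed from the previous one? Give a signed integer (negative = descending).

-7

Taking 7-note groups, the heads are B4, E4, A3: the pattern moves down a 5th.
B4 to E4 spans -7 semitones.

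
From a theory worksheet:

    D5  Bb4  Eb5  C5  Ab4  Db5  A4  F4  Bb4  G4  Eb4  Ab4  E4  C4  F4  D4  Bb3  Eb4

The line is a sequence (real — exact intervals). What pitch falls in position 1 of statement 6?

C#3

The unit is 6 notes. Position-1 pitches of the 3 shown cells: D5, A4, E4.
Extending down a 4th: B3 → F#3 → C#3.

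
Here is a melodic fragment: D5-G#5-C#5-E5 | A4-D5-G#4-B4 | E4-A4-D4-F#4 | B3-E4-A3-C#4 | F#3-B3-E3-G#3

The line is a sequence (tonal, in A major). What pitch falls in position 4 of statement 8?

E2

The unit is 4 notes. Position-4 pitches of the 5 shown cells: E5, B4, F#4, C#4, G#3.
Carrying that down a 4th forward: D3 → A2 → E2.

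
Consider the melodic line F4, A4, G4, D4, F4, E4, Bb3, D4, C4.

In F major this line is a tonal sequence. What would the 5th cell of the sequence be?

The 3-note cells begin on F4, D4, Bb3 — each down a 3rd from the last.
Continuing the starts: G3 → E3.
Statement 5 starts on E3 and keeps the same diatonic contour: E3 G3 F3.

E3 G3 F3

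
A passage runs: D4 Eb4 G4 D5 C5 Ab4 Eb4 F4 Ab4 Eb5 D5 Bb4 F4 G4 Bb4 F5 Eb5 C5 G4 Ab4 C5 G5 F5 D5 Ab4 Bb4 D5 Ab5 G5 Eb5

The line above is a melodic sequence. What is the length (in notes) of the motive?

Try groups of 6 (5 cells in 30 notes):
D4 Eb4 G4 D5 C5 Ab4 | Eb4 F4 Ab4 Eb5 D5 Bb4 | F4 G4 Bb4 F5 Eb5 C5 | G4 Ab4 C5 G5 F5 D5 | Ab4 Bb4 D5 Ab5 G5 Eb5
Every group is a transposition up a 2nd of the one before; no shorter unit works.

6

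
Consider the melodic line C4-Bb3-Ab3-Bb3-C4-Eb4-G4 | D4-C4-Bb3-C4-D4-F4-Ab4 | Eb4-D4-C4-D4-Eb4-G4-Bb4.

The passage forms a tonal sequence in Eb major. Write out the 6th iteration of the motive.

Unit = 7 notes; the statements start on C4, D4, Eb4, moving up a 2nd each time.
Continuing the starts: F4 → G4 → Ab4.
Statement 6 starts on Ab4 and keeps the same diatonic contour: Ab4 G4 F4 G4 Ab4 C5 Eb5.

Ab4 G4 F4 G4 Ab4 C5 Eb5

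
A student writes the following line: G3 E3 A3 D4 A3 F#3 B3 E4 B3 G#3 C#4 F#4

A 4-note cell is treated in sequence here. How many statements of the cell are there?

12 notes in groups of 4 gives 12/4 = 3 statements.
Starts: G3, A3, B3 — each up a 2nd.

3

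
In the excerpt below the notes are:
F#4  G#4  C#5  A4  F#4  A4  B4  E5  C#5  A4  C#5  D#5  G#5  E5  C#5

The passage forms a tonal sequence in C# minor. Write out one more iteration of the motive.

E5 F#5 B5 G#5 E5

The 5-note cells begin on F#4, A4, C#5 — each up a 3rd from the last.
So cell 4 is E5 F#5 B5 G#5 E5.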